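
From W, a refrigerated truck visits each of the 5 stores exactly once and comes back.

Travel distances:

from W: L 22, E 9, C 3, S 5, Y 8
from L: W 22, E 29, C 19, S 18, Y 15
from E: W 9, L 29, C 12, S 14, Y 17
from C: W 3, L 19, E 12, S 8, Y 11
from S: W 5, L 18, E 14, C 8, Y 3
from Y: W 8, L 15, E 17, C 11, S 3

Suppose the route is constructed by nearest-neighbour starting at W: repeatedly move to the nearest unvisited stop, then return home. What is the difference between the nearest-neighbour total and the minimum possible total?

W: C=3, S=5, Y=8, E=9, L=22 ⇒ C
C: S=8, Y=11, E=12, L=19 ⇒ S
S: Y=3, E=14, L=18 ⇒ Y
Y: L=15, E=17 ⇒ L
L: E=29 ⇒ E
NN route W → C → S → Y → L → E → W costs 67.
Optimal: W → E → C → L → Y → S → W costs 63 (by enumerating all 60 distinct tours).
Excess = 67 − 63 = 4.

The nearest-neighbour route is 4 longer than optimal.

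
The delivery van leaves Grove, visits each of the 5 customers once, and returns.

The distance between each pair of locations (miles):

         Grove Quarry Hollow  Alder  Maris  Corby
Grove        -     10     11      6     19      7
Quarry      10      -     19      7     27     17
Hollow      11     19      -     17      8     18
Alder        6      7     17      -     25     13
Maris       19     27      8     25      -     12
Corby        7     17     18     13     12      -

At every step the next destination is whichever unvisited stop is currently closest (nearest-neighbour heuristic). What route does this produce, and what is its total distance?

Grove → [Alder:6 / Corby:7 / Quarry:10 / Hollow:11 / Maris:19] → Alder (6)
Alder → [Quarry:7 / Corby:13 / Hollow:17 / Maris:25] → Quarry (7)
Quarry → [Corby:17 / Hollow:19 / Maris:27] → Corby (17)
Corby → [Maris:12 / Hollow:18] → Maris (12)
Maris → [Hollow:8] → Hollow (8)
Return Hollow→Grove: 11.
Total = 6 + 7 + 17 + 12 + 8 + 11 = 61.

Nearest-neighbour total = 61 miles; route Grove → Alder → Quarry → Corby → Maris → Hollow → Grove.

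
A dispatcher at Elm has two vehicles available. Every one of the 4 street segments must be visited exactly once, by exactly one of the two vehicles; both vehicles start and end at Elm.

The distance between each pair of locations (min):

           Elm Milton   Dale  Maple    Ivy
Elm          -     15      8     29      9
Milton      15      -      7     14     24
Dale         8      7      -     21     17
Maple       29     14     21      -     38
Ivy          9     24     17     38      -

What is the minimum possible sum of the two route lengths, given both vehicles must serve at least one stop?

76 min — the smallest possible combined total.

Try each way of splitting the stops between the two vehicles (each non-empty) and, for each split, find the best tour for each vehicle:
  {Milton} + {Dale, Maple, Ivy}: 30 + 76 = 106
  {Dale} + {Milton, Maple, Ivy}: 16 + 76 = 92
  {Milton, Dale} + {Maple, Ivy}: 30 + 76 = 106
  {Maple} + {Milton, Dale, Ivy}: 58 + 48 = 106
  {Milton, Maple} + {Dale, Ivy}: 58 + 34 = 92
  {Dale, Maple} + {Milton, Ivy}: 58 + 48 = 106
  … (7 splits in total)
  {Milton, Dale, Maple} + {Ivy}: 58 + 18 = 76  ← best
Best: vehicle 1 Elm → Milton → Maple → Dale → Elm = 58; vehicle 2 Elm → Ivy → Elm = 18; combined 76.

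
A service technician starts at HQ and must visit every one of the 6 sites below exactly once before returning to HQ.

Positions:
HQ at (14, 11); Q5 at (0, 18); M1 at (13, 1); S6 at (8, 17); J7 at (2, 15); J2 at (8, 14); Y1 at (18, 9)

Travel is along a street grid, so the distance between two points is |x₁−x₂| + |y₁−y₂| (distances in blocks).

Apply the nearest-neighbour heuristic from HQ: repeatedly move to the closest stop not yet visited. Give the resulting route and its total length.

HQ → [Y1:6 / J2:9 / M1:11 / S6:12 / J7:16 / Q5:21] → Y1 (6)
Y1 → [M1:13 / J2:15 / S6:18 / J7:22 / Q5:27] → M1 (13)
M1 → [J2:18 / S6:21 / J7:25 / Q5:30] → J2 (18)
J2 → [S6:3 / J7:7 / Q5:12] → S6 (3)
S6 → [J7:8 / Q5:9] → J7 (8)
J7 → [Q5:5] → Q5 (5)
Return Q5→HQ: 21.
Total = 6 + 13 + 18 + 3 + 8 + 5 + 21 = 74.

74 blocks along HQ → Y1 → M1 → J2 → S6 → J7 → Q5 → HQ.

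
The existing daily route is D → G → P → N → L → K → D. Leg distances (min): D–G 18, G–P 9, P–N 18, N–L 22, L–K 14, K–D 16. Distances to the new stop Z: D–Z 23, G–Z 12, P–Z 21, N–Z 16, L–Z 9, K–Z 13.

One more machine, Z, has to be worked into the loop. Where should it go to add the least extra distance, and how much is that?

Adding 3 min by placing Z on the N–L leg.

Insertion cost between consecutive stops i–j is d(i,Z) + d(Z,j) − d(i,j):
  between D and G: 23 + 12 − 18 = 17
  between G and P: 12 + 21 − 9 = 24
  between P and N: 21 + 16 − 18 = 19
  between N and L: 16 + 9 − 22 = 3
  between L and K: 9 + 13 − 14 = 8
  between K and D: 13 + 23 − 16 = 20
Cheapest insertion is between N and L, adding 3.
New total = 97 + 3 = 100.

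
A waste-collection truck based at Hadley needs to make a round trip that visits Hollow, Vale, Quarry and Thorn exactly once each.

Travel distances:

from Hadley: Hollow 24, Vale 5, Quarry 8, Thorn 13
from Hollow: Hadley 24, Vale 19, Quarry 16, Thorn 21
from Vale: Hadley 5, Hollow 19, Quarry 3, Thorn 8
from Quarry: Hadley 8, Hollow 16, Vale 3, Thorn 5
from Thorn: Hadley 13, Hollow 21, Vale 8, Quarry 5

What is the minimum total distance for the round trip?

With 4 stops there are 4!/2 = 12 distinct round trips (a route and its reverse cost the same).
Hadley→Hollow→Vale→Quarry→Thorn→Hadley: 24+19+3+5+13 = 64
Hadley→Hollow→Vale→Thorn→Quarry→Hadley: 24+19+8+5+8 = 64
Hadley→Hollow→Quarry→Vale→Thorn→Hadley: 24+16+3+8+13 = 64
Hadley→Hollow→Quarry→Thorn→Vale→Hadley: 24+16+5+8+5 = 58
Hadley→Hollow→Thorn→Vale→Quarry→Hadley: 24+21+8+3+8 = 64
Hadley→Hollow→Thorn→Quarry→Vale→Hadley: 24+21+5+3+5 = 58
Hadley→Vale→Hollow→Quarry→Thorn→Hadley: 5+19+16+5+13 = 58
Hadley→Vale→Hollow→Thorn→Quarry→Hadley: 5+19+21+5+8 = 58
Hadley→Vale→Quarry→Hollow→Thorn→Hadley: 5+3+16+21+13 = 58
Hadley→Vale→Thorn→Hollow→Quarry→Hadley: 5+8+21+16+8 = 58
Hadley→Quarry→Hollow→Vale→Thorn→Hadley: 8+16+19+8+13 = 64
Hadley→Quarry→Vale→Hollow→Thorn→Hadley: 8+3+19+21+13 = 64
The minimum is 58.
One optimal route: Hadley → Hollow → Quarry → Thorn → Vale → Hadley (or its reverse).

Shortest round trip = 58.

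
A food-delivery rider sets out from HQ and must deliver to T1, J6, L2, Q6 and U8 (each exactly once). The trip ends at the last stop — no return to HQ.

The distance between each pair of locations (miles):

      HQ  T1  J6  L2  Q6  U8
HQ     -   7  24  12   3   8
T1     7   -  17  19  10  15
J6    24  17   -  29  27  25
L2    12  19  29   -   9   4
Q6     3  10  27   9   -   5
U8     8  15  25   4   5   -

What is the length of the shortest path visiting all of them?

There are 5! = 120 possible orderings.
HQ - T1 - J6 - L2 - Q6 - U8: 7+17+29+9+5 = 67
HQ - T1 - J6 - L2 - U8 - Q6: 7+17+29+4+5 = 62
HQ - T1 - J6 - Q6 - L2 - U8: 7+17+27+9+4 = 64
HQ - T1 - J6 - Q6 - U8 - L2: 7+17+27+5+4 = 60
HQ - T1 - J6 - U8 - L2 - Q6: 7+17+25+4+9 = 62
HQ - T1 - J6 - U8 - Q6 - L2: 7+17+25+5+9 = 63
HQ - T1 - L2 - J6 - Q6 - U8: 7+19+29+27+5 = 87
HQ - T1 - L2 - J6 - U8 - Q6: 7+19+29+25+5 = 85
HQ - T1 - L2 - Q6 - J6 - U8: 7+19+9+27+25 = 87
HQ - T1 - L2 - Q6 - U8 - J6: 7+19+9+5+25 = 65
HQ - T1 - L2 - U8 - J6 - Q6: 7+19+4+25+27 = 82
HQ - T1 - L2 - U8 - Q6 - J6: 7+19+4+5+27 = 62
HQ - T1 - Q6 - J6 - L2 - U8: 7+10+27+29+4 = 77
HQ - T1 - Q6 - J6 - U8 - L2: 7+10+27+25+4 = 73
… (106 more)
HQ - L2 - U8 - Q6 - T1 - J6: 12+4+5+10+17 = 48  ← best
The minimum is 48.
One shortest path: HQ → L2 → U8 → Q6 → T1 → J6.

Minimum one-way distance = 48 miles.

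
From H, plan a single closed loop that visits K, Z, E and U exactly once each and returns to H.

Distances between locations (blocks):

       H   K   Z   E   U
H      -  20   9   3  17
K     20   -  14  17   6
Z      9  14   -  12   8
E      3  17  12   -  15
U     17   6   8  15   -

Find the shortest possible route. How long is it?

43 blocks — the shortest possible round trip.

There are 12 distinct closed tours to check (reversals are equivalent).
H→K→Z→E→U→H: 20+14+12+15+17 = 78
H→K→Z→U→E→H: 20+14+8+15+3 = 60
H→K→E→Z→U→H: 20+17+12+8+17 = 74
H→K→E→U→Z→H: 20+17+15+8+9 = 69
H→K→U→Z→E→H: 20+6+8+12+3 = 49
H→K→U→E→Z→H: 20+6+15+12+9 = 62
H→Z→K→E→U→H: 9+14+17+15+17 = 72
H→Z→K→U→E→H: 9+14+6+15+3 = 47
H→Z→E→K→U→H: 9+12+17+6+17 = 61
H→Z→U→K→E→H: 9+8+6+17+3 = 43
H→E→K→Z→U→H: 3+17+14+8+17 = 59
H→E→Z→K→U→H: 3+12+14+6+17 = 52
The minimum is 43.
One optimal route: H → Z → U → K → E → H (or its reverse).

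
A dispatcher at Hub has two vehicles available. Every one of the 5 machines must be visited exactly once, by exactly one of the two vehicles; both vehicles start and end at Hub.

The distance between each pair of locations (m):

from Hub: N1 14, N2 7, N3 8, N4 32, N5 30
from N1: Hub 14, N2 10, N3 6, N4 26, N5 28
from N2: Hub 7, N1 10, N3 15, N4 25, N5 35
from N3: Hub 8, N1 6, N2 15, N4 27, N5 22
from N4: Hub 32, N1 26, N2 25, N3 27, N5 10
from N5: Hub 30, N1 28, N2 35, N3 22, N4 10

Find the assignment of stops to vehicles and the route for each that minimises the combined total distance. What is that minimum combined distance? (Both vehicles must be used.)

Minimum combined distance: 94 m.

Try each way of splitting the stops between the two vehicles (each non-empty) and, for each split, find the best tour for each vehicle:
  {N1} + {N2, N3, N4, N5}: 28 + 72 = 100
  {N2} + {N1, N3, N4, N5}: 14 + 80 = 94
  {N1, N2} + {N3, N4, N5}: 31 + 72 = 103
  {N3} + {N1, N2, N4, N5}: 16 + 83 = 99
  {N1, N3} + {N2, N4, N5}: 28 + 72 = 100
  {N2, N3} + {N1, N4, N5}: 30 + 80 = 110
  … (15 splits in total)
Best: vehicle 1 Hub → N2 → Hub = 14; vehicle 2 Hub → N1 → N4 → N5 → N3 → Hub = 80; combined 94.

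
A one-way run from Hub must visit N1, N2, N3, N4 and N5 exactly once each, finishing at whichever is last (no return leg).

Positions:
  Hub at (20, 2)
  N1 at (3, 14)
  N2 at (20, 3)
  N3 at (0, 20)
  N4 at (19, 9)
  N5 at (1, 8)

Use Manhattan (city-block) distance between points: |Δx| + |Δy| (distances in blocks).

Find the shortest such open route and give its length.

There are 5! = 120 possible orderings.
Hub → N1 → N2 → N3 → N4 → N5: 29+28+37+30+19 = 143
Hub → N1 → N2 → N3 → N5 → N4: 29+28+37+13+19 = 126
Hub → N1 → N2 → N4 → N3 → N5: 29+28+7+30+13 = 107
Hub → N1 → N2 → N4 → N5 → N3: 29+28+7+19+13 = 96
Hub → N1 → N2 → N5 → N3 → N4: 29+28+24+13+30 = 124
Hub → N1 → N2 → N5 → N4 → N3: 29+28+24+19+30 = 130
Hub → N1 → N3 → N2 → N4 → N5: 29+9+37+7+19 = 101
Hub → N1 → N3 → N2 → N5 → N4: 29+9+37+24+19 = 118
Hub → N1 → N3 → N4 → N2 → N5: 29+9+30+7+24 = 99
Hub → N1 → N3 → N4 → N5 → N2: 29+9+30+19+24 = 111
Hub → N1 → N3 → N5 → N2 → N4: 29+9+13+24+7 = 82
Hub → N1 → N3 → N5 → N4 → N2: 29+9+13+19+7 = 77
Hub → N1 → N4 → N2 → N3 → N5: 29+21+7+37+13 = 107
Hub → N1 → N4 → N2 → N5 → N3: 29+21+7+24+13 = 94
… (106 more)
Hub → N2 → N4 → N5 → N1 → N3: 1+7+19+8+9 = 44  ← best
The minimum is 44.
One shortest path: Hub → N2 → N4 → N5 → N1 → N3.

44 blocks — the minimum one-way total.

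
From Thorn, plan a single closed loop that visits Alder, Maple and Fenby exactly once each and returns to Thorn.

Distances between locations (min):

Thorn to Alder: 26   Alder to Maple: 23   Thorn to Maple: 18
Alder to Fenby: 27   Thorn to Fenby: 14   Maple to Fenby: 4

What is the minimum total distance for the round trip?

With 3 stops there are 3!/2 = 3 distinct round trips (a route and its reverse cost the same).
Thorn → Alder → Maple → Fenby → Thorn: 26+23+4+14 = 67
Thorn → Alder → Fenby → Maple → Thorn: 26+27+4+18 = 75
Thorn → Maple → Alder → Fenby → Thorn: 18+23+27+14 = 82
The minimum is 67.
One optimal route: Thorn → Alder → Maple → Fenby → Thorn (or its reverse).

Minimum total distance: 67 min.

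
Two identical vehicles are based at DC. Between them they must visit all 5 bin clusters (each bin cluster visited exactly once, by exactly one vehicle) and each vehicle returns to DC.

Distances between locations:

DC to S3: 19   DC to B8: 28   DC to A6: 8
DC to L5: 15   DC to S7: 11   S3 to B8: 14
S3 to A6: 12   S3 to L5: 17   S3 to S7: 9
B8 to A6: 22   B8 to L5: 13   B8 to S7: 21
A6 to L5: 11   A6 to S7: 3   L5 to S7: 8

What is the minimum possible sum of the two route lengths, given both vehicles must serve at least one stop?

There are 2^4 − 1 = 15 ways to divide the 5 stops into two non-empty groups. For each, the best each vehicle can do is its own shortest tour through its group:
  {S3} + {B8, A6, L5, S7}: 38 + 60 = 98
  {B8} + {S3, A6, L5, S7}: 56 + 52 = 108
  {S3, B8} + {A6, L5, S7}: 61 + 34 = 95
  {A6} + {S3, B8, L5, S7}: 16 + 62 = 78
  {S3, A6} + {B8, L5, S7}: 39 + 60 = 99
  {B8, A6} + {S3, L5, S7}: 58 + 51 = 109
  … (15 splits in total)
Best: vehicle 1 DC → A6 → DC = 16; vehicle 2 DC → L5 → B8 → S3 → S7 → DC = 62; combined 78.

78 — the smallest possible combined total.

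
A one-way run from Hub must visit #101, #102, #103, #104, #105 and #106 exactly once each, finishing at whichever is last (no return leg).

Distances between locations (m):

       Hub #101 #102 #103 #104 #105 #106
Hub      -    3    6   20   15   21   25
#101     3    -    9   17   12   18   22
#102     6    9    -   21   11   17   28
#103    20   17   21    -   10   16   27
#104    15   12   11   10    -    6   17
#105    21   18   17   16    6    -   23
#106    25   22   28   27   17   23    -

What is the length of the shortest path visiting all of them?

71 m — the minimum one-way total.

There are 6! = 720 possible orderings.
Hub - #101 - #102 - #103 - #104 - #105 - #106: 3+9+21+10+6+23 = 72
Hub - #101 - #102 - #103 - #104 - #106 - #105: 3+9+21+10+17+23 = 83
Hub - #101 - #102 - #103 - #105 - #104 - #106: 3+9+21+16+6+17 = 72
Hub - #101 - #102 - #103 - #105 - #106 - #104: 3+9+21+16+23+17 = 89
Hub - #101 - #102 - #103 - #106 - #104 - #105: 3+9+21+27+17+6 = 83
Hub - #101 - #102 - #103 - #106 - #105 - #104: 3+9+21+27+23+6 = 89
Hub - #101 - #102 - #104 - #103 - #105 - #106: 3+9+11+10+16+23 = 72
Hub - #101 - #102 - #104 - #103 - #106 - #105: 3+9+11+10+27+23 = 83
… (712 more)
Hub - #102 - #101 - #103 - #104 - #105 - #106: 6+9+17+10+6+23 = 71  ← best
The minimum is 71.
One shortest path: Hub → #102 → #101 → #103 → #104 → #105 → #106.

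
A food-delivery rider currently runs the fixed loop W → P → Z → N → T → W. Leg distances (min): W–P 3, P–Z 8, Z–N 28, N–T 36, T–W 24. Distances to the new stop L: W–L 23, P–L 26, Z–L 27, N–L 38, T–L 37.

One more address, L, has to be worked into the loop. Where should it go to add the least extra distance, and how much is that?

Adding 36 min by placing L on the T–W leg.

Insertion cost between consecutive stops i–j is d(i,L) + d(L,j) − d(i,j):
  between W and P: 23 + 26 − 3 = 46
  between P and Z: 26 + 27 − 8 = 45
  between Z and N: 27 + 38 − 28 = 37
  between N and T: 38 + 37 − 36 = 39
  between T and W: 37 + 23 − 24 = 36
Cheapest insertion is between T and W, adding 36.
New total = 99 + 36 = 135.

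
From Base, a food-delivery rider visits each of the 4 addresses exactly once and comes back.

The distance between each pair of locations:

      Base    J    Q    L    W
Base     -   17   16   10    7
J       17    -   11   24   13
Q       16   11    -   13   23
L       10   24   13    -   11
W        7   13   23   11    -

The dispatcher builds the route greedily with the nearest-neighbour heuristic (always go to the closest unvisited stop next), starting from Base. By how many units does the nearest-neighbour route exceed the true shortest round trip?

Excess over optimum: 5.

From Base: W=7, L=10, Q=16, J=17 → choose W (7).
From W: L=11, J=13, Q=23 → choose L (11).
From L: Q=13, J=24 → choose Q (13).
From Q: J=11 → choose J (11).
NN route Base → W → L → Q → J → Base costs 59.
Optimal: Base → L → Q → J → W → Base costs 54 (by enumerating all 12 distinct tours).
Excess = 59 − 54 = 5.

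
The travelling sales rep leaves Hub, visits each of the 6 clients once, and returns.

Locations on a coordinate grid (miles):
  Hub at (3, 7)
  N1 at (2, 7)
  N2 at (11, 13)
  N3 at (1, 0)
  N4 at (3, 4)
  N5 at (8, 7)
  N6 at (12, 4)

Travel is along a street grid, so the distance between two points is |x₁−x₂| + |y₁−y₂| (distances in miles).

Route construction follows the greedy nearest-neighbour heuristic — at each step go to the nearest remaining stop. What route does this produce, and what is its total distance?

Nearest-neighbour total = 56 miles; route Hub → N1 → N4 → N3 → N5 → N6 → N2 → Hub.

From Hub: distances to unvisited — N1=1, N4=3, N5=5, N3=9, N6=12, N2=14. Nearest is N1 (1).
From N1: distances to unvisited — N4=4, N5=6, N3=8, N6=13, N2=15. Nearest is N4 (4).
From N4: distances to unvisited — N3=6, N5=8, N6=9, N2=17. Nearest is N3 (6).
From N3: distances to unvisited — N5=14, N6=15, N2=23. Nearest is N5 (14).
From N5: distances to unvisited — N6=7, N2=9. Nearest is N6 (7).
From N6: distances to unvisited — N2=10. Nearest is N2 (10).
Return N2→Hub: 14.
Total = 1 + 4 + 6 + 14 + 7 + 10 + 14 = 56.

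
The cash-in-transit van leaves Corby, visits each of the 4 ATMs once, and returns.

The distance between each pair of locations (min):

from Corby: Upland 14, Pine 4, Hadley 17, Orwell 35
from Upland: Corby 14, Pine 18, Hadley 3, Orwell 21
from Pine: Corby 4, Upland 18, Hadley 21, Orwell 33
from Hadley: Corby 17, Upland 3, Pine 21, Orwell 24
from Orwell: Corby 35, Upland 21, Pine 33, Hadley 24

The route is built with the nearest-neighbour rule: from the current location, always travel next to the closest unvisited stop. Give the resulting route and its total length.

From Corby: distances to unvisited — Pine=4, Upland=14, Hadley=17, Orwell=35. Nearest is Pine (4).
From Pine: distances to unvisited — Upland=18, Hadley=21, Orwell=33. Nearest is Upland (18).
From Upland: distances to unvisited — Hadley=3, Orwell=21. Nearest is Hadley (3).
From Hadley: distances to unvisited — Orwell=24. Nearest is Orwell (24).
Return Orwell→Corby: 35.
Total = 4 + 18 + 3 + 24 + 35 = 84.

Total distance 84 min via the nearest-neighbour route Corby → Pine → Upland → Hadley → Orwell → Corby.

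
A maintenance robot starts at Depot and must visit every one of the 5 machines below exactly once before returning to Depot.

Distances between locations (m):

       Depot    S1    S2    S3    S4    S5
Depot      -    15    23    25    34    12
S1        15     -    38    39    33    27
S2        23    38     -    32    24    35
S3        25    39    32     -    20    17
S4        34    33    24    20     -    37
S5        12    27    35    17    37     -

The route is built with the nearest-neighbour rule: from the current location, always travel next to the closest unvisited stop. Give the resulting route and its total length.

From Depot: distances to unvisited — S5=12, S1=15, S2=23, S3=25, S4=34. Nearest is S5 (12).
From S5: distances to unvisited — S3=17, S1=27, S2=35, S4=37. Nearest is S3 (17).
From S3: distances to unvisited — S4=20, S2=32, S1=39. Nearest is S4 (20).
From S4: distances to unvisited — S2=24, S1=33. Nearest is S2 (24).
From S2: distances to unvisited — S1=38. Nearest is S1 (38).
Return S1→Depot: 15.
Total = 12 + 17 + 20 + 24 + 38 + 15 = 126.

Nearest-neighbour total = 126 m; route Depot → S5 → S3 → S4 → S2 → S1 → Depot.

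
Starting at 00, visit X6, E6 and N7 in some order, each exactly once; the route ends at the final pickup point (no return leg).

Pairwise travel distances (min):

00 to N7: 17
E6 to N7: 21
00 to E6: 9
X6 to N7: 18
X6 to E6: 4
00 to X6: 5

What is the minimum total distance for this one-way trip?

Shortest open route: 30 min.

There are 3! = 6 possible orderings.
00 → X6 → E6 → N7: 5+4+21 = 30
00 → X6 → N7 → E6: 5+18+21 = 44
00 → E6 → X6 → N7: 9+4+18 = 31
00 → E6 → N7 → X6: 9+21+18 = 48
00 → N7 → X6 → E6: 17+18+4 = 39
00 → N7 → E6 → X6: 17+21+4 = 42
The minimum is 30.
One shortest path: 00 → X6 → E6 → N7.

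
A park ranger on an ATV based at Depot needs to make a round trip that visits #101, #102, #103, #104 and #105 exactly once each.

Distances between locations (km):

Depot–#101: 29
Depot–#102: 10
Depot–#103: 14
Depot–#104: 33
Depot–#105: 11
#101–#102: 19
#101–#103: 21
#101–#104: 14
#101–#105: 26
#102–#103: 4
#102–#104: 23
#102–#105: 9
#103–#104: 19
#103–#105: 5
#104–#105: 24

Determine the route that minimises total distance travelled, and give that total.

78 km — the shortest possible round trip.

There are 60 distinct closed tours to check (reversals are equivalent).
Depot - #101 - #102 - #103 - #104 - #105 - Depot: 29+19+4+19+24+11 = 106
Depot - #101 - #102 - #103 - #105 - #104 - Depot: 29+19+4+5+24+33 = 114
Depot - #101 - #102 - #104 - #103 - #105 - Depot: 29+19+23+19+5+11 = 106
Depot - #101 - #102 - #104 - #105 - #103 - Depot: 29+19+23+24+5+14 = 114
Depot - #101 - #102 - #105 - #103 - #104 - Depot: 29+19+9+5+19+33 = 114
Depot - #101 - #102 - #105 - #104 - #103 - Depot: 29+19+9+24+19+14 = 114
Depot - #101 - #103 - #102 - #104 - #105 - Depot: 29+21+4+23+24+11 = 112
Depot - #101 - #103 - #102 - #105 - #104 - Depot: 29+21+4+9+24+33 = 120
Depot - #101 - #103 - #104 - #102 - #105 - Depot: 29+21+19+23+9+11 = 112
Depot - #101 - #103 - #104 - #105 - #102 - Depot: 29+21+19+24+9+10 = 112
Depot - #101 - #103 - #105 - #102 - #104 - Depot: 29+21+5+9+23+33 = 120
Depot - #101 - #103 - #105 - #104 - #102 - Depot: 29+21+5+24+23+10 = 112
Depot - #101 - #104 - #102 - #103 - #105 - Depot: 29+14+23+4+5+11 = 86
Depot - #101 - #104 - #102 - #105 - #103 - Depot: 29+14+23+9+5+14 = 94
… (46 more)
Depot - #102 - #101 - #104 - #103 - #105 - Depot: 10+19+14+19+5+11 = 78  ← best
The minimum is 78.
One optimal route: Depot → #102 → #101 → #104 → #103 → #105 → Depot (or its reverse).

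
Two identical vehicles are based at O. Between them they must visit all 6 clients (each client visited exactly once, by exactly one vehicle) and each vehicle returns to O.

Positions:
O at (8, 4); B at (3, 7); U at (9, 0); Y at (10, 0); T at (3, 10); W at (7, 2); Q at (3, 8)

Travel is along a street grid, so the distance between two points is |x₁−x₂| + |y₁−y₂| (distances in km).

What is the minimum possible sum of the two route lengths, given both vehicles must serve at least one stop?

Try each way of splitting the stops between the two vehicles (each non-empty) and, for each split, find the best tour for each vehicle:
  {B} + {U, Y, T, W, Q}: 16 + 34 = 50
  {U} + {B, Y, T, W, Q}: 10 + 34 = 44
  {B, U} + {Y, T, W, Q}: 26 + 34 = 60
  {Y} + {B, U, T, W, Q}: 12 + 32 = 44
  {B, Y} + {U, T, W, Q}: 28 + 32 = 60
  {U, Y} + {B, T, W, Q}: 12 + 26 = 38
  … (31 splits in total)
  {U, Y, W} + {B, T, Q}: 14 + 22 = 36  ← best
Best: vehicle 1 O → U → Y → W → O = 14; vehicle 2 O → B → T → Q → O = 22; combined 36.

Minimum combined distance: 36 km.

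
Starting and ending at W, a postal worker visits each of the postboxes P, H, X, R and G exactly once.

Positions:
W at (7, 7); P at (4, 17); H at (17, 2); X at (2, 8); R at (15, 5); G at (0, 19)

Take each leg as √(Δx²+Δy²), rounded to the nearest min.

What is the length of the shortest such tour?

W → P → H → X → R → G → W: 10+20+16+13+21+14 = 94
W → P → H → X → G → R → W: 10+20+16+11+21+8 = 86
W → P → H → R → X → G → W: 10+20+4+13+11+14 = 72
W → P → H → R → G → X → W: 10+20+4+21+11+5 = 71
W → P → H → G → X → R → W: 10+20+24+11+13+8 = 86
W → P → H → G → R → X → W: 10+20+24+21+13+5 = 93
W → P → X → H → R → G → W: 10+9+16+4+21+14 = 74
W → P → X → H → G → R → W: 10+9+16+24+21+8 = 88
W → P → X → R → H → G → W: 10+9+13+4+24+14 = 74
W → P → X → R → G → H → W: 10+9+13+21+24+11 = 88
W → P → X → G → H → R → W: 10+9+11+24+4+8 = 66
W → P → X → G → R → H → W: 10+9+11+21+4+11 = 66
W → P → R → H → X → G → W: 10+16+4+16+11+14 = 71
W → P → R → H → G → X → W: 10+16+4+24+11+5 = 70
… (46 more)
W → H → R → P → G → X → W: 11+4+16+4+11+5 = 51  ← best
The minimum is 51.
One optimal route: W → H → R → P → G → X → W (or its reverse).

51 min — the shortest possible round trip.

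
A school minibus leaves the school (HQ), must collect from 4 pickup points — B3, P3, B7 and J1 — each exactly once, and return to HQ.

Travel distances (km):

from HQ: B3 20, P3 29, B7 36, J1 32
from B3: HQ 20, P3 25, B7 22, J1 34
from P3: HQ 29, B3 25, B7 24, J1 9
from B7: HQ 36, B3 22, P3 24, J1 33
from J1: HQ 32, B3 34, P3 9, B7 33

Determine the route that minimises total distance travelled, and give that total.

There are 12 distinct closed tours to check (reversals are equivalent).
HQ→B3→P3→B7→J1→HQ: 20+25+24+33+32 = 134
HQ→B3→P3→J1→B7→HQ: 20+25+9+33+36 = 123
HQ→B3→B7→P3→J1→HQ: 20+22+24+9+32 = 107
HQ→B3→B7→J1→P3→HQ: 20+22+33+9+29 = 113
HQ→B3→J1→P3→B7→HQ: 20+34+9+24+36 = 123
HQ→B3→J1→B7→P3→HQ: 20+34+33+24+29 = 140
HQ→P3→B3→B7→J1→HQ: 29+25+22+33+32 = 141
HQ→P3→B3→J1→B7→HQ: 29+25+34+33+36 = 157
HQ→P3→B7→B3→J1→HQ: 29+24+22+34+32 = 141
HQ→P3→J1→B3→B7→HQ: 29+9+34+22+36 = 130
HQ→B7→B3→P3→J1→HQ: 36+22+25+9+32 = 124
HQ→B7→P3→B3→J1→HQ: 36+24+25+34+32 = 151
The minimum is 107.
One optimal route: HQ → B3 → B7 → P3 → J1 → HQ (or its reverse).

107 km — the shortest possible round trip.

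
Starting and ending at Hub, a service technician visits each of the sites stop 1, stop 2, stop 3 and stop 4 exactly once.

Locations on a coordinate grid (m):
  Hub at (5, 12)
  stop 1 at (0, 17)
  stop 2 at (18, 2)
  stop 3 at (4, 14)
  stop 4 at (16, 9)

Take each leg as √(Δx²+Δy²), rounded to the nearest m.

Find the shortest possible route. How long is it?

Minimum total distance: 48 m.

With 4 stops there are 4!/2 = 12 distinct round trips (a route and its reverse cost the same).
Hub→stop 1→stop 2→stop 3→stop 4→Hub: 7+23+18+13+11 = 72
Hub→stop 1→stop 2→stop 4→stop 3→Hub: 7+23+7+13+2 = 52
Hub→stop 1→stop 3→stop 2→stop 4→Hub: 7+5+18+7+11 = 48
Hub→stop 1→stop 3→stop 4→stop 2→Hub: 7+5+13+7+16 = 48
Hub→stop 1→stop 4→stop 2→stop 3→Hub: 7+18+7+18+2 = 52
Hub→stop 1→stop 4→stop 3→stop 2→Hub: 7+18+13+18+16 = 72
Hub→stop 2→stop 1→stop 3→stop 4→Hub: 16+23+5+13+11 = 68
Hub→stop 2→stop 1→stop 4→stop 3→Hub: 16+23+18+13+2 = 72
Hub→stop 2→stop 3→stop 1→stop 4→Hub: 16+18+5+18+11 = 68
Hub→stop 2→stop 4→stop 1→stop 3→Hub: 16+7+18+5+2 = 48
Hub→stop 3→stop 1→stop 2→stop 4→Hub: 2+5+23+7+11 = 48
Hub→stop 3→stop 2→stop 1→stop 4→Hub: 2+18+23+18+11 = 72
The minimum is 48.
One optimal route: Hub → stop 1 → stop 3 → stop 2 → stop 4 → Hub (or its reverse).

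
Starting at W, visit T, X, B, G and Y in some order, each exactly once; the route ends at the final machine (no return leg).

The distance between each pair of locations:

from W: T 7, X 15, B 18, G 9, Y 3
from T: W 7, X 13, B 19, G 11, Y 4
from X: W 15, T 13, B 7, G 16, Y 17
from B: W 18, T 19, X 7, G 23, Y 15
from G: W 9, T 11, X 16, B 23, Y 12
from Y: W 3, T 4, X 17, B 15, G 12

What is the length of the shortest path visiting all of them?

41 — the minimum one-way total.

There are 5! = 120 possible orderings.
W→T→X→B→G→Y: 7+13+7+23+12 = 62
W→T→X→B→Y→G: 7+13+7+15+12 = 54
W→T→X→G→B→Y: 7+13+16+23+15 = 74
W→T→X→G→Y→B: 7+13+16+12+15 = 63
W→T→X→Y→B→G: 7+13+17+15+23 = 75
W→T→X→Y→G→B: 7+13+17+12+23 = 72
W→T→B→X→G→Y: 7+19+7+16+12 = 61
W→T→B→X→Y→G: 7+19+7+17+12 = 62
W→T→B→G→X→Y: 7+19+23+16+17 = 82
W→T→B→G→Y→X: 7+19+23+12+17 = 78
W→T→B→Y→X→G: 7+19+15+17+16 = 74
W→T→B→Y→G→X: 7+19+15+12+16 = 69
W→T→G→X→B→Y: 7+11+16+7+15 = 56
W→T→G→X→Y→B: 7+11+16+17+15 = 66
… (106 more)
W→Y→T→G→X→B: 3+4+11+16+7 = 41  ← best
The minimum is 41.
One shortest path: W → Y → T → G → X → B.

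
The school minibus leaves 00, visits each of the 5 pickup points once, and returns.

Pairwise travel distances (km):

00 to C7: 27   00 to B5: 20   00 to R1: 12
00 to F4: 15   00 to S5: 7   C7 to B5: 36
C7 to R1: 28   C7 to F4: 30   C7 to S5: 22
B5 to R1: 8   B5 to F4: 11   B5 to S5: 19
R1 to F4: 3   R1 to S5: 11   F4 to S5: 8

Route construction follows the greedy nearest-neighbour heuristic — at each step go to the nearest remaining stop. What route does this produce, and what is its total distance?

At 00 the remaining stops are S5 7, R1 12, F4 15, B5 20, C7 27; go to S5.
At S5 the remaining stops are F4 8, R1 11, B5 19, C7 22; go to F4.
At F4 the remaining stops are R1 3, B5 11, C7 30; go to R1.
At R1 the remaining stops are B5 8, C7 28; go to B5.
At B5 the remaining stops are C7 36; go to C7.
Return C7→00: 27.
Total = 7 + 8 + 3 + 8 + 36 + 27 = 89.

Nearest-neighbour total = 89 km; route 00 → S5 → F4 → R1 → B5 → C7 → 00.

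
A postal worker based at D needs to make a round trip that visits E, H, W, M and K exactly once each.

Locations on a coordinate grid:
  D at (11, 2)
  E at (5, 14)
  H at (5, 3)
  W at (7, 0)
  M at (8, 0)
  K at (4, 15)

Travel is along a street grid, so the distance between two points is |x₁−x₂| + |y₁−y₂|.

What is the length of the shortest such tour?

With 5 stops there are 5!/2 = 60 distinct round trips (a route and its reverse cost the same).
D - E - H - W - M - K - D: 18+11+5+1+19+20 = 74
D - E - H - W - K - M - D: 18+11+5+18+19+5 = 76
D - E - H - M - W - K - D: 18+11+6+1+18+20 = 74
D - E - H - M - K - W - D: 18+11+6+19+18+6 = 78
D - E - H - K - W - M - D: 18+11+13+18+1+5 = 66
D - E - H - K - M - W - D: 18+11+13+19+1+6 = 68
D - E - W - H - M - K - D: 18+16+5+6+19+20 = 84
D - E - W - H - K - M - D: 18+16+5+13+19+5 = 76
D - E - W - M - H - K - D: 18+16+1+6+13+20 = 74
D - E - W - M - K - H - D: 18+16+1+19+13+7 = 74
D - E - W - K - H - M - D: 18+16+18+13+6+5 = 76
D - E - W - K - M - H - D: 18+16+18+19+6+7 = 84
D - E - M - H - W - K - D: 18+17+6+5+18+20 = 84
D - E - M - H - K - W - D: 18+17+6+13+18+6 = 78
… (46 more)
D - E - K - H - W - M - D: 18+2+13+5+1+5 = 44  ← best
The minimum is 44.
One optimal route: D → E → K → H → W → M → D (or its reverse).

Shortest round trip = 44.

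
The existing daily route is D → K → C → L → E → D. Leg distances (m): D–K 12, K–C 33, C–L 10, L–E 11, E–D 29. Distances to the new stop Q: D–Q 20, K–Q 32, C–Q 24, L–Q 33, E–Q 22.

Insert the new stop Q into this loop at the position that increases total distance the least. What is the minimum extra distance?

Insertion cost between consecutive stops i–j is d(i,Q) + d(Q,j) − d(i,j):
  between D and K: 20 + 32 − 12 = 40
  between K and C: 32 + 24 − 33 = 23
  between C and L: 24 + 33 − 10 = 47
  between L and E: 33 + 22 − 11 = 44
  between E and D: 22 + 20 − 29 = 13
Cheapest insertion is between E and D, adding 13.
New total = 95 + 13 = 108.

Minimum extra distance: 13 m, inserting Q between E and D.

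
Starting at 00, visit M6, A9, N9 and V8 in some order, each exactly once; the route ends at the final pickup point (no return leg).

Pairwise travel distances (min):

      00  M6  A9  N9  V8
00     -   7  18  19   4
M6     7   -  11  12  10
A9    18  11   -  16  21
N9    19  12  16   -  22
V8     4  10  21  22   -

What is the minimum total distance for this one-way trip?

41 min — the minimum one-way total.

There are 4! = 24 possible orderings.
00→M6→A9→N9→V8: 7+11+16+22 = 56
00→M6→A9→V8→N9: 7+11+21+22 = 61
00→M6→N9→A9→V8: 7+12+16+21 = 56
00→M6→N9→V8→A9: 7+12+22+21 = 62
00→M6→V8→A9→N9: 7+10+21+16 = 54
00→M6→V8→N9→A9: 7+10+22+16 = 55
00→A9→M6→N9→V8: 18+11+12+22 = 63
00→A9→M6→V8→N9: 18+11+10+22 = 61
00→A9→N9→M6→V8: 18+16+12+10 = 56
00→A9→N9→V8→M6: 18+16+22+10 = 66
00→A9→V8→M6→N9: 18+21+10+12 = 61
00→A9→V8→N9→M6: 18+21+22+12 = 73
00→N9→M6→A9→V8: 19+12+11+21 = 63
00→N9→M6→V8→A9: 19+12+10+21 = 62
… (10 more)
00→V8→M6→A9→N9: 4+10+11+16 = 41  ← best
The minimum is 41.
One shortest path: 00 → V8 → M6 → A9 → N9.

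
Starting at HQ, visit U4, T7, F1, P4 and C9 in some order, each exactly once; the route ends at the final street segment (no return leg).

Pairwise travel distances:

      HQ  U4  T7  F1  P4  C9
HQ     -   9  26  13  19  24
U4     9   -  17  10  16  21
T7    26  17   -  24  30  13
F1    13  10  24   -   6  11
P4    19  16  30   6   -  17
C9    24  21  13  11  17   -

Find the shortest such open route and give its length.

Shortest open route: 55.

There are 5! = 120 possible orderings.
HQ → U4 → T7 → F1 → P4 → C9: 9+17+24+6+17 = 73
HQ → U4 → T7 → F1 → C9 → P4: 9+17+24+11+17 = 78
HQ → U4 → T7 → P4 → F1 → C9: 9+17+30+6+11 = 73
HQ → U4 → T7 → P4 → C9 → F1: 9+17+30+17+11 = 84
HQ → U4 → T7 → C9 → F1 → P4: 9+17+13+11+6 = 56
HQ → U4 → T7 → C9 → P4 → F1: 9+17+13+17+6 = 62
HQ → U4 → F1 → T7 → P4 → C9: 9+10+24+30+17 = 90
HQ → U4 → F1 → T7 → C9 → P4: 9+10+24+13+17 = 73
HQ → U4 → F1 → P4 → T7 → C9: 9+10+6+30+13 = 68
HQ → U4 → F1 → P4 → C9 → T7: 9+10+6+17+13 = 55
HQ → U4 → F1 → C9 → T7 → P4: 9+10+11+13+30 = 73
HQ → U4 → F1 → C9 → P4 → T7: 9+10+11+17+30 = 77
HQ → U4 → P4 → T7 → F1 → C9: 9+16+30+24+11 = 90
HQ → U4 → P4 → T7 → C9 → F1: 9+16+30+13+11 = 79
… (106 more)
The minimum is 55.
One shortest path: HQ → U4 → F1 → P4 → C9 → T7.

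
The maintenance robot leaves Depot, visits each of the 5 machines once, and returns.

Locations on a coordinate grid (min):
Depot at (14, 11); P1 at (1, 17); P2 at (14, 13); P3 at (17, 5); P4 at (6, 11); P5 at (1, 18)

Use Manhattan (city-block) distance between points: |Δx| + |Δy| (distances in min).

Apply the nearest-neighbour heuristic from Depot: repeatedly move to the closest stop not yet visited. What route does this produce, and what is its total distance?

62 min along Depot → P2 → P4 → P1 → P5 → P3 → Depot.

At Depot the remaining stops are P2 2, P4 8, P3 9, P1 19, P5 20; go to P2.
At P2 the remaining stops are P4 10, P3 11, P1 17, P5 18; go to P4.
At P4 the remaining stops are P1 11, P5 12, P3 17; go to P1.
At P1 the remaining stops are P5 1, P3 28; go to P5.
At P5 the remaining stops are P3 29; go to P3.
Return P3→Depot: 9.
Total = 2 + 10 + 11 + 1 + 29 + 9 = 62.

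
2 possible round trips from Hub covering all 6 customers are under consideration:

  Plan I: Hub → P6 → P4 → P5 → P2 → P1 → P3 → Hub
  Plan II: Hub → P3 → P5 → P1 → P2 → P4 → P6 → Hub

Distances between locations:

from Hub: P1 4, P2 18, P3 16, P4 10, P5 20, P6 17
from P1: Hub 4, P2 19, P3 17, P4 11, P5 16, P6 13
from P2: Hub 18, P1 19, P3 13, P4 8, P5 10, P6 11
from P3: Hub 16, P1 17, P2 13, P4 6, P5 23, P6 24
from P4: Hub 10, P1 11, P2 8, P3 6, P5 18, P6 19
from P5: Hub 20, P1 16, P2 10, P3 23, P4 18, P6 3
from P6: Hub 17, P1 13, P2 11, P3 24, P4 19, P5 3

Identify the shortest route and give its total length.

Plan I: 17 + 19 + 18 + 10 + 19 + 17 + 16 = 116
Plan II: 16 + 23 + 16 + 19 + 8 + 19 + 17 = 118

Shortest is Plan I, total 116.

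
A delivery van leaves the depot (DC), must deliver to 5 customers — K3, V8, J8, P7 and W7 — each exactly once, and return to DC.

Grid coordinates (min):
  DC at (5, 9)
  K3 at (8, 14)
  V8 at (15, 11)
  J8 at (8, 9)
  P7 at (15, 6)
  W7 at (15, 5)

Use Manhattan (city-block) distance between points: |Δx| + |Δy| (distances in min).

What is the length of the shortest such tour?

With 5 stops there are 5!/2 = 60 distinct round trips (a route and its reverse cost the same).
DC → K3 → V8 → J8 → P7 → W7 → DC: 8+10+9+10+1+14 = 52
DC → K3 → V8 → J8 → W7 → P7 → DC: 8+10+9+11+1+13 = 52
DC → K3 → V8 → P7 → J8 → W7 → DC: 8+10+5+10+11+14 = 58
DC → K3 → V8 → P7 → W7 → J8 → DC: 8+10+5+1+11+3 = 38
DC → K3 → V8 → W7 → J8 → P7 → DC: 8+10+6+11+10+13 = 58
DC → K3 → V8 → W7 → P7 → J8 → DC: 8+10+6+1+10+3 = 38
DC → K3 → J8 → V8 → P7 → W7 → DC: 8+5+9+5+1+14 = 42
DC → K3 → J8 → V8 → W7 → P7 → DC: 8+5+9+6+1+13 = 42
DC → K3 → J8 → P7 → V8 → W7 → DC: 8+5+10+5+6+14 = 48
DC → K3 → J8 → P7 → W7 → V8 → DC: 8+5+10+1+6+12 = 42
DC → K3 → J8 → W7 → V8 → P7 → DC: 8+5+11+6+5+13 = 48
DC → K3 → J8 → W7 → P7 → V8 → DC: 8+5+11+1+5+12 = 42
DC → K3 → P7 → V8 → J8 → W7 → DC: 8+15+5+9+11+14 = 62
DC → K3 → P7 → V8 → W7 → J8 → DC: 8+15+5+6+11+3 = 48
… (46 more)
The minimum is 38.
One optimal route: DC → K3 → V8 → P7 → W7 → J8 → DC (or its reverse).

Minimum total distance: 38 min.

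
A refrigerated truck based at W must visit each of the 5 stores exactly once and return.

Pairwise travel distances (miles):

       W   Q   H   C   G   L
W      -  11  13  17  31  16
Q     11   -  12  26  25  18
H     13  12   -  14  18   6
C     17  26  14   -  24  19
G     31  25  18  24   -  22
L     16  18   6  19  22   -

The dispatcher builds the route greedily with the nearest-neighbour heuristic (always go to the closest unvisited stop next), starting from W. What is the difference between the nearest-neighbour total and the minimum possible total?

The nearest-neighbour route is 11 miles longer than optimal.

From W: Q=11, H=13, L=16, C=17, G=31 → choose Q (11).
From Q: H=12, L=18, G=25, C=26 → choose H (12).
From H: L=6, C=14, G=18 → choose L (6).
From L: C=19, G=22 → choose C (19).
From C: G=24 → choose G (24).
NN route W → Q → H → L → C → G → W costs 103.
Optimal: W → Q → H → L → G → C → W costs 92 (by enumerating all 60 distinct tours).
Excess = 103 − 92 = 11.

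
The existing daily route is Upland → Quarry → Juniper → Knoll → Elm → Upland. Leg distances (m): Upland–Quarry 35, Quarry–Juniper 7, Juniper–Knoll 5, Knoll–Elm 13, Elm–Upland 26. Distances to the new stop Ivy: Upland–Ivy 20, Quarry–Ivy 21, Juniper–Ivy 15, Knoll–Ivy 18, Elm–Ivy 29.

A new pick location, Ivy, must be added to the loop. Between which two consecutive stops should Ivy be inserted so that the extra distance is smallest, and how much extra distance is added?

Insertion cost between consecutive stops i–j is d(i,Ivy) + d(Ivy,j) − d(i,j):
  between Upland and Quarry: 20 + 21 − 35 = 6
  between Quarry and Juniper: 21 + 15 − 7 = 29
  between Juniper and Knoll: 15 + 18 − 5 = 28
  between Knoll and Elm: 18 + 29 − 13 = 34
  between Elm and Upland: 29 + 20 − 26 = 23
Cheapest insertion is between Upland and Quarry, adding 6.
New total = 86 + 6 = 92.

+6 m — insert Ivy between Upland and Quarry.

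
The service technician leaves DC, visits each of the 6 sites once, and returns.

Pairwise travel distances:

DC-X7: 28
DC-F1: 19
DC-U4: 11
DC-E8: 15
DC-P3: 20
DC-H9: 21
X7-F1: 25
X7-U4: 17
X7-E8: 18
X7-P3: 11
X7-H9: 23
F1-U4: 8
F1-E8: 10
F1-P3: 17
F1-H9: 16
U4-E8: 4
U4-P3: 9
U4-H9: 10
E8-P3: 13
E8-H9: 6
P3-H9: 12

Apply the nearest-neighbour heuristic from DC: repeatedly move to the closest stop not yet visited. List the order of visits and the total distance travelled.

DC → [U4:11 / E8:15 / F1:19 / P3:20 / H9:21 / X7:28] → U4 (11)
U4 → [E8:4 / F1:8 / P3:9 / H9:10 / X7:17] → E8 (4)
E8 → [H9:6 / F1:10 / P3:13 / X7:18] → H9 (6)
H9 → [P3:12 / F1:16 / X7:23] → P3 (12)
P3 → [X7:11 / F1:17] → X7 (11)
X7 → [F1:25] → F1 (25)
Return F1→DC: 19.
Total = 11 + 4 + 6 + 12 + 11 + 25 + 19 = 88.

88 along DC → U4 → E8 → H9 → P3 → X7 → F1 → DC.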